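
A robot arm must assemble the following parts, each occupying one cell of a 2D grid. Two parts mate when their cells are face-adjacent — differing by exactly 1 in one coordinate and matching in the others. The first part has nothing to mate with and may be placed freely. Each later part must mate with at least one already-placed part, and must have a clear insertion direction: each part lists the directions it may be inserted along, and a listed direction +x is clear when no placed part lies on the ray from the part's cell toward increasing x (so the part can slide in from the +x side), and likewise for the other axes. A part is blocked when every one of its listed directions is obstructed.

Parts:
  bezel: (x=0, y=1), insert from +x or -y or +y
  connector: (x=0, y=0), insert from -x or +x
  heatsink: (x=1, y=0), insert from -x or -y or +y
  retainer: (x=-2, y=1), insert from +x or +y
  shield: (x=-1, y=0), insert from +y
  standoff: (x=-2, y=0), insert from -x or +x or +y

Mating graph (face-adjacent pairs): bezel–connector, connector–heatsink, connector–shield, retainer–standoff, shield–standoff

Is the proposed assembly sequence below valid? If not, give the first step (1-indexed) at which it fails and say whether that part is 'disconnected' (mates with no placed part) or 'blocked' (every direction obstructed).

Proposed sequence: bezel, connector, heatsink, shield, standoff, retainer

Valid

1. bezel@(0, 1) [+x clear] — {bezel}
2. connector@(0, 0) [-x clear] — {bezel, connector}
3. heatsink@(1, 0) [-y clear] — {bezel, connector, heatsink}
4. shield@(-1, 0) [+y clear] — {bezel, connector, heatsink, shield}
5. standoff@(-2, 0) [-x clear] — {bezel, connector, heatsink, shield, standoff}
6. retainer@(-2, 1) [+y clear] — {bezel, connector, heatsink, retainer, shield, standoff}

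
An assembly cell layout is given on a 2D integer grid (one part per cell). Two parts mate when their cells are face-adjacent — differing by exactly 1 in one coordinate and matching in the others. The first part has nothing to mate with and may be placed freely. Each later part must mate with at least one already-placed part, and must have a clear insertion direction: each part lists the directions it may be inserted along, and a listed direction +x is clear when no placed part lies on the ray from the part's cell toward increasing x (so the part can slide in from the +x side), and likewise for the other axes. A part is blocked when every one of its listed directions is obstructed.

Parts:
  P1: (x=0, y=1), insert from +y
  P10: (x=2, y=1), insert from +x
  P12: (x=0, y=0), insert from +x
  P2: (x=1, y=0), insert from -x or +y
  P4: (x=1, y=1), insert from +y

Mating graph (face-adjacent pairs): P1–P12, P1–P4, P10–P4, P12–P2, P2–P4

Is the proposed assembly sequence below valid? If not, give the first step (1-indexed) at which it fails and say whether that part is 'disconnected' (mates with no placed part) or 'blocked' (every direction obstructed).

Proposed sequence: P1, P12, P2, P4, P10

1. P1@(0, 1) [+y clear] — {P1}
2. P12@(0, 0) [+x clear] — {P1, P12}
3. P2@(1, 0) [+y clear] — {P1, P12, P2}
4. P4@(1, 1) [+y clear] — {P1, P12, P2, P4}
5. P10@(2, 1) [+x clear] — {P1, P10, P12, P2, P4}

Valid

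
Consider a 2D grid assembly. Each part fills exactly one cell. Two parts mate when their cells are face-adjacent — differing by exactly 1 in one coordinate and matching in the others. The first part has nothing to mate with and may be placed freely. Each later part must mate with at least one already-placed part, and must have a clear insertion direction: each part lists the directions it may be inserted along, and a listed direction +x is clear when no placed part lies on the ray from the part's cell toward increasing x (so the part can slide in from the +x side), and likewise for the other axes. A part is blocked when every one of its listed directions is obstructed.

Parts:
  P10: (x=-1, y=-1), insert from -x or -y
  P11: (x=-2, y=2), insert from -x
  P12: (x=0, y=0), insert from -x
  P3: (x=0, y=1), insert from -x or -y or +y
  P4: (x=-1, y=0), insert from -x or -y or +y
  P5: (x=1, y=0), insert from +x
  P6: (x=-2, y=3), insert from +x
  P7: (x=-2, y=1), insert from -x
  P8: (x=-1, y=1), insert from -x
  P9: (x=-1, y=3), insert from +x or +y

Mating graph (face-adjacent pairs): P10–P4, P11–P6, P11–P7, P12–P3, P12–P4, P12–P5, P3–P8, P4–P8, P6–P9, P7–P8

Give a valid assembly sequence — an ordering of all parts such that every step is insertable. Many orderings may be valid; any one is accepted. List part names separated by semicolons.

1. P5@(1, 0) [+x clear] — {P5}
2. P12@(0, 0) [-x clear] — {P12, P5}
3. P4@(-1, 0) [-x clear] — {P12, P4, P5}
4. P10@(-1, -1) [-x clear] — {P10, P12, P4, P5}
5. P3@(0, 1) [-x clear] — {P10, P12, P3, P4, P5}
6. P8@(-1, 1) [-x clear] — {P10, P12, P3, P4, P5, P8}
7. P7@(-2, 1) [-x clear] — {P10, P12, P3, P4, P5, P7, P8}
8. P11@(-2, 2) [-x clear] — {P10, P11, P12, P3, P4, P5, P7, P8}
9. P6@(-2, 3) [+x clear] — {P10, P11, P12, P3, P4, P5, P6, P7, P8}
10. P9@(-1, 3) [+x clear] — {P10, P11, P12, P3, P4, P5, P6, P7, P8, P9}

P5; P12; P4; P10; P3; P8; P7; P11; P6; P9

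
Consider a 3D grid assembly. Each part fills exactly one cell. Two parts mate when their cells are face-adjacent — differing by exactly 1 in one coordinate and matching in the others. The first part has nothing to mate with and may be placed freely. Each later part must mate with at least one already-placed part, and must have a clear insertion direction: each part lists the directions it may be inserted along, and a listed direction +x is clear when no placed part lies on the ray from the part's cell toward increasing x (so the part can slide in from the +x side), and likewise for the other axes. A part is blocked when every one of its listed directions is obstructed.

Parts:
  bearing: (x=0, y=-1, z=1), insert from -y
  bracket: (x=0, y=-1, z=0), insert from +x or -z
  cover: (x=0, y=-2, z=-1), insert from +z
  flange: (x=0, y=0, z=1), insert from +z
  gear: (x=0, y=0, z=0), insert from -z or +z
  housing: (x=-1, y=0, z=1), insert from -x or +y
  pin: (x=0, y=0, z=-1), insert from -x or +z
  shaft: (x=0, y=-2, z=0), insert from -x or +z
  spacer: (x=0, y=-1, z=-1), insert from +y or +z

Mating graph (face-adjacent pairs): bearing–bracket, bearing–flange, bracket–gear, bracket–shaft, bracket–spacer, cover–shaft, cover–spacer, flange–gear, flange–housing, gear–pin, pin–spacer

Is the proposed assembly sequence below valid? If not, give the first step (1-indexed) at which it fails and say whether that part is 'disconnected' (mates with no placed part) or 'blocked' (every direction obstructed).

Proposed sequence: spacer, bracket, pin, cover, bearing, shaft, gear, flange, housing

1. spacer@(0, -1, -1) [+y clear] — {spacer}
2. bracket@(0, -1, 0) [+x clear] — {bracket, spacer}
3. pin@(0, 0, -1) [-x clear] — {bracket, pin, spacer}
4. cover@(0, -2, -1) [+z clear] — {bracket, cover, pin, spacer}
5. bearing@(0, -1, 1) [-y clear] — {bearing, bracket, cover, pin, spacer}
6. shaft@(0, -2, 0) [-x clear] — {bearing, bracket, cover, pin, shaft, spacer}
7. gear@(0, 0, 0) [+z clear] — {bearing, bracket, cover, gear, pin, shaft, spacer}
8. flange@(0, 0, 1) [+z clear] — {bearing, bracket, cover, flange, gear, pin, shaft, spacer}
9. housing@(-1, 0, 1) [-x clear] — {bearing, bracket, cover, flange, gear, housing, pin, shaft, spacer}

Valid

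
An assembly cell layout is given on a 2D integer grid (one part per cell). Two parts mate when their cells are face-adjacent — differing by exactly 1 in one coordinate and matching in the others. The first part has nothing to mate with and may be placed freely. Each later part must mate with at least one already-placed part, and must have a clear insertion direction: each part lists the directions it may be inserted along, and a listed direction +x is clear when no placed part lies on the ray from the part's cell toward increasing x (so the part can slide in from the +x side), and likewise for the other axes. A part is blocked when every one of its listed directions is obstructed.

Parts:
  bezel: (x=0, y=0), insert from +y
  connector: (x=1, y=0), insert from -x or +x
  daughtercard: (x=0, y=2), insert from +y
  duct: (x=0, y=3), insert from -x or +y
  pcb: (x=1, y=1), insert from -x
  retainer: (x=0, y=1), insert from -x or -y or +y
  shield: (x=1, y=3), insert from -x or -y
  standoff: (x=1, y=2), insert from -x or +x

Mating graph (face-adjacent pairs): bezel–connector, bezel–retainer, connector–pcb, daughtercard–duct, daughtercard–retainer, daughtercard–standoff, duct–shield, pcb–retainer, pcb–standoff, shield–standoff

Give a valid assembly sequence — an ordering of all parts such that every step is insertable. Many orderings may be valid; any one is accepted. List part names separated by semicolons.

1. standoff@(1, 2) [-x clear] — {standoff}
2. shield@(1, 3) [-x clear] — {shield, standoff}
3. pcb@(1, 1) [-x clear] — {pcb, shield, standoff}
4. connector@(1, 0) [-x clear] — {connector, pcb, shield, standoff}
5. bezel@(0, 0) [+y clear] — {bezel, connector, pcb, shield, standoff}
6. retainer@(0, 1) [-x clear] — {bezel, connector, pcb, retainer, shield, standoff}
7. daughtercard@(0, 2) [+y clear] — {bezel, connector, daughtercard, pcb, retainer, shield, standoff}
8. duct@(0, 3) [-x clear] — {bezel, connector, daughtercard, duct, pcb, retainer, shield, standoff}

standoff; shield; pcb; connector; bezel; retainer; daughtercard; duct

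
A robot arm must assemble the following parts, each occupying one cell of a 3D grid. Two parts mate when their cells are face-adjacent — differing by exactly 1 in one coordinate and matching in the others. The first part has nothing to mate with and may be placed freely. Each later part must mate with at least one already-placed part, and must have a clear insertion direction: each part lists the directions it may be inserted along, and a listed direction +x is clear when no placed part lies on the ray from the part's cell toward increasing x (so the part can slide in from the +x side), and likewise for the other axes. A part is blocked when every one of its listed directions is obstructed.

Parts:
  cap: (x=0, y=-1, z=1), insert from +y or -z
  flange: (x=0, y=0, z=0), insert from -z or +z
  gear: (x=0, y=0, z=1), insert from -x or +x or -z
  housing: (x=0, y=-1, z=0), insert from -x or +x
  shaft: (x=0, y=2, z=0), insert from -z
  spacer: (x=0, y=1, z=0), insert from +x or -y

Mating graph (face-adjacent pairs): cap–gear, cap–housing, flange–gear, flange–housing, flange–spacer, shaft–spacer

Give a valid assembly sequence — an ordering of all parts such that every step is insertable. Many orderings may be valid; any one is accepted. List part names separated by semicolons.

1. flange@(0, 0, 0) [-z clear] — {flange}
2. housing@(0, -1, 0) [-x clear] — {flange, housing}
3. cap@(0, -1, 1) [+y clear] — {cap, flange, housing}
4. gear@(0, 0, 1) [-x clear] — {cap, flange, gear, housing}
5. spacer@(0, 1, 0) [+x clear] — {cap, flange, gear, housing, spacer}
6. shaft@(0, 2, 0) [-z clear] — {cap, flange, gear, housing, shaft, spacer}

flange; housing; cap; gear; spacer; shaft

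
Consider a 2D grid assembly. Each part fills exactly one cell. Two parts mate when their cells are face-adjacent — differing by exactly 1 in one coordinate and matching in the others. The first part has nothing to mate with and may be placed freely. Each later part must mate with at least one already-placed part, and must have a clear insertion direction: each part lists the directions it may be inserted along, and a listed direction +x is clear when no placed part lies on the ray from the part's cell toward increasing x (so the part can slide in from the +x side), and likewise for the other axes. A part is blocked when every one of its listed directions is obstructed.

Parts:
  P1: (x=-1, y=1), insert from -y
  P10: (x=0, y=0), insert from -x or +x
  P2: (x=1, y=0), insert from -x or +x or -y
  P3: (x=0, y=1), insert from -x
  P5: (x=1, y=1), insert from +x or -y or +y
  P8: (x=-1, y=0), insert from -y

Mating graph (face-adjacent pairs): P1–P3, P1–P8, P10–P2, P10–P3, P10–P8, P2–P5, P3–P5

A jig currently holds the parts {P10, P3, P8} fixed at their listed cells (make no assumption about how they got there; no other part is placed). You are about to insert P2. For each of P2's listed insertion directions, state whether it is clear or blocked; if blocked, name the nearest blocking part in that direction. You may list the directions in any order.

-x: nearest on ray is P10@(0, 0) ⇒ blocked
+x: ray from P2(1, 0) has no placed part ⇒ clear
-y: ray from P2(1, 0) has no placed part ⇒ clear

+x: clear; -x: blocked by P10; -y: clear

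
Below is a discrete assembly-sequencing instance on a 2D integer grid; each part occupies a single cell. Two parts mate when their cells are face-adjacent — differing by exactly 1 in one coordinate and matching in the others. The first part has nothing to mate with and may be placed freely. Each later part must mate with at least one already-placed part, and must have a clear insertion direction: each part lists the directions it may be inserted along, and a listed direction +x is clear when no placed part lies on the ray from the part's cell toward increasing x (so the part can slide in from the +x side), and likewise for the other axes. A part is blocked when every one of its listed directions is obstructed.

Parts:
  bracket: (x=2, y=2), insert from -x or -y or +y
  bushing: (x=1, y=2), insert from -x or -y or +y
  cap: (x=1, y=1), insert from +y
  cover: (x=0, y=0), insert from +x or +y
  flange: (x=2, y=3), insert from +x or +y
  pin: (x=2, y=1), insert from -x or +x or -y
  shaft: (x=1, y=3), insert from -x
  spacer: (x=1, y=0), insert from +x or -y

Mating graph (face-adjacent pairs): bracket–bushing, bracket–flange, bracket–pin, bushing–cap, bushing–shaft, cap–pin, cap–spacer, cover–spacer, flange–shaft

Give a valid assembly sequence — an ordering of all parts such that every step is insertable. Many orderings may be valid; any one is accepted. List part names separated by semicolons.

cover; spacer; cap; bushing; bracket; shaft; flange; pin

1. cover@(0, 0) [+x clear] — {cover}
2. spacer@(1, 0) [+x clear] — {cover, spacer}
3. cap@(1, 1) [+y clear] — {cap, cover, spacer}
4. bushing@(1, 2) [-x clear] — {bushing, cap, cover, spacer}
5. bracket@(2, 2) [-y clear] — {bracket, bushing, cap, cover, spacer}
6. shaft@(1, 3) [-x clear] — {bracket, bushing, cap, cover, shaft, spacer}
7. flange@(2, 3) [+x clear] — {bracket, bushing, cap, cover, flange, shaft, spacer}
8. pin@(2, 1) [+x clear] — {bracket, bushing, cap, cover, flange, pin, shaft, spacer}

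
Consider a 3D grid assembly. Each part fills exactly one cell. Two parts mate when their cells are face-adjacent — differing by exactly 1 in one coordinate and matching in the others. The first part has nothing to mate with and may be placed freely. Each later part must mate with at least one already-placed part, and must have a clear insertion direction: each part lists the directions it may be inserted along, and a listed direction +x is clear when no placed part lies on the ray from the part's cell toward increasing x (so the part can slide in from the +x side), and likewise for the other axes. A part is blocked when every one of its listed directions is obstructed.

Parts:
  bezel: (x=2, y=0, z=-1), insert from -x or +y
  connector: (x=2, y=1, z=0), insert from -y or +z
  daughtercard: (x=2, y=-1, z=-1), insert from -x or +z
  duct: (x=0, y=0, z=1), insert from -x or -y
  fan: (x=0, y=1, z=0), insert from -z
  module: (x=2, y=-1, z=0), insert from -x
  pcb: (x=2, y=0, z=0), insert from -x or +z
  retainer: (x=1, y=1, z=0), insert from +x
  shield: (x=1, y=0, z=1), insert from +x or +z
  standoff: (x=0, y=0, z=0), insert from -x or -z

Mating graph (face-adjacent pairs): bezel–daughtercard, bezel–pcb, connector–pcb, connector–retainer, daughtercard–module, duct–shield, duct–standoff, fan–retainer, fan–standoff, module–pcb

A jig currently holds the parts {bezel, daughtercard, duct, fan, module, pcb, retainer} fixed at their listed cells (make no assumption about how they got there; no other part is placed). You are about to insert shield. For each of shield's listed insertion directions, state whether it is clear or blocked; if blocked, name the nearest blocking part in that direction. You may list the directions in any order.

+x: ray from shield(1, 0, 1) has no placed part ⇒ clear
+z: ray from shield(1, 0, 1) has no placed part ⇒ clear

+x: clear; +z: clear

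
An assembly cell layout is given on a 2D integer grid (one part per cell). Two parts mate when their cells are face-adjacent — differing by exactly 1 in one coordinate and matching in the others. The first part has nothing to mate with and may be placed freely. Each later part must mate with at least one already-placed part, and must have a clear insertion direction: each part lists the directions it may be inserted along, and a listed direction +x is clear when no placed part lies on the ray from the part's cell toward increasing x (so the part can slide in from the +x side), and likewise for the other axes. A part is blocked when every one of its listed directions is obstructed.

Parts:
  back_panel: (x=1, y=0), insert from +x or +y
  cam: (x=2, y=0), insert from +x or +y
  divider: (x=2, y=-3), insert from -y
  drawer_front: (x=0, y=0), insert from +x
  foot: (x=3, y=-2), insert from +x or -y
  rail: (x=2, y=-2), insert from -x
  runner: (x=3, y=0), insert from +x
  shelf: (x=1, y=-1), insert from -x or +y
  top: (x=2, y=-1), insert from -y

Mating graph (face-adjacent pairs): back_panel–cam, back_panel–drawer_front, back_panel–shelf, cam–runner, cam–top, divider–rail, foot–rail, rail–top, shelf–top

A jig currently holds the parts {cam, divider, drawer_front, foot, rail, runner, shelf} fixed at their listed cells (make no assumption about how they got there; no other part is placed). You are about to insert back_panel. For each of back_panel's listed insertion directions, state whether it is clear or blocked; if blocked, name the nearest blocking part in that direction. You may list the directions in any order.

+x: blocked by cam; +y: clear

+x: nearest on ray is cam@(2, 0) ⇒ blocked
+y: ray from back_panel(1, 0) has no placed part ⇒ clear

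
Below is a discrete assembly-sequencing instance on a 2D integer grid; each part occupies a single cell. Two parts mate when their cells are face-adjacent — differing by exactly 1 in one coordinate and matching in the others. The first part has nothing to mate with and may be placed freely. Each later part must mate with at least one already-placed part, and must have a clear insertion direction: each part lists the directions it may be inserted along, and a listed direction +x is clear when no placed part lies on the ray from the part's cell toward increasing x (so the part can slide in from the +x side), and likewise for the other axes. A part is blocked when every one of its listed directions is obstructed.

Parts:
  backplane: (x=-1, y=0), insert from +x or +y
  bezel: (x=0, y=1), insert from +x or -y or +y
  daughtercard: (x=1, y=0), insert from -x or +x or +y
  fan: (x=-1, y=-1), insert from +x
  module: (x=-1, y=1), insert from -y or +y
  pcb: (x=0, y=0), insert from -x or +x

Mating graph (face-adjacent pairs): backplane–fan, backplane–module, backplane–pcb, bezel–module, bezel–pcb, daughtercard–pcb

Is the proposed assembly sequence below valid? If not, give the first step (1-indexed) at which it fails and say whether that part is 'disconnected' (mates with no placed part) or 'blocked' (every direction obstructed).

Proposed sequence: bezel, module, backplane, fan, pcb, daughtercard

1. bezel@(0, 1) [+x clear] — {bezel}
2. module@(-1, 1) [-y clear] — {bezel, module}
3. backplane@(-1, 0) [+x clear] — {backplane, bezel, module}
4. fan@(-1, -1) [+x clear] — {backplane, bezel, fan, module}
5. pcb@(0, 0) [+x clear] — {backplane, bezel, fan, module, pcb}
6. daughtercard@(1, 0) [+x clear] — {backplane, bezel, daughtercard, fan, module, pcb}

Valid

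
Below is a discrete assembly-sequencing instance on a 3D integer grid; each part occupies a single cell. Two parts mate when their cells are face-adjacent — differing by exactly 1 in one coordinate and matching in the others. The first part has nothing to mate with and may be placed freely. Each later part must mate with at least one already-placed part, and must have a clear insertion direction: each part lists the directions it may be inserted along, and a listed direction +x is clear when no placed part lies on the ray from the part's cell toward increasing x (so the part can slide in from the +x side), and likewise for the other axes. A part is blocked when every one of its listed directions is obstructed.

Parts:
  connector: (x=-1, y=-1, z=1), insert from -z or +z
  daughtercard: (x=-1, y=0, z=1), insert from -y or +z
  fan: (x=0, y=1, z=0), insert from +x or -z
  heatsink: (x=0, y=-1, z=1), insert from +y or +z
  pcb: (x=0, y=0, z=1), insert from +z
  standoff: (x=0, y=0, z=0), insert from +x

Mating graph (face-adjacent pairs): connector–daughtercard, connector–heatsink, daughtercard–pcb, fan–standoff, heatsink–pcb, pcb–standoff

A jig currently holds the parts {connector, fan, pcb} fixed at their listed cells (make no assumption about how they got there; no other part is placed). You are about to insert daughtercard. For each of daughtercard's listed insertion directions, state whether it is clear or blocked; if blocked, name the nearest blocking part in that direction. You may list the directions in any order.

-y: nearest on ray is connector@(-1, -1, 1) ⇒ blocked
+z: ray from daughtercard(-1, 0, 1) has no placed part ⇒ clear

+z: clear; -y: blocked by connector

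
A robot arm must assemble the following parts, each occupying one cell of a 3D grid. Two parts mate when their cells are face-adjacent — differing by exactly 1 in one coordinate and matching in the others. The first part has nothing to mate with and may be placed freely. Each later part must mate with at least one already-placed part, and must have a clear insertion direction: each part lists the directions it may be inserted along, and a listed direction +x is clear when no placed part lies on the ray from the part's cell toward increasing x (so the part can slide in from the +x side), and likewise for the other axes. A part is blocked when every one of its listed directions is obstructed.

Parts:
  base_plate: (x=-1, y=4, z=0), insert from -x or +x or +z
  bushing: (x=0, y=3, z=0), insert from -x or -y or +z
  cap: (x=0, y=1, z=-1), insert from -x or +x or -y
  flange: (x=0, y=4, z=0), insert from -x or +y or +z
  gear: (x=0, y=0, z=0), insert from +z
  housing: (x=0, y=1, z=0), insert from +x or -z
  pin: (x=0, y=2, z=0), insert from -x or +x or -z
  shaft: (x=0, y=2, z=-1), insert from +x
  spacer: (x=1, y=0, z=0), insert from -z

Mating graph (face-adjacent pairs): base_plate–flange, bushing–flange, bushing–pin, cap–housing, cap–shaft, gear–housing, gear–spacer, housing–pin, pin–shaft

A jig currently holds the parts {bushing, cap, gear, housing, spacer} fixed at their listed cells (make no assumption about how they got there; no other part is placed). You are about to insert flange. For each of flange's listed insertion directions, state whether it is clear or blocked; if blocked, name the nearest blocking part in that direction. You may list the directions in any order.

-x: ray from flange(0, 4, 0) has no placed part ⇒ clear
+y: ray from flange(0, 4, 0) has no placed part ⇒ clear
+z: ray from flange(0, 4, 0) has no placed part ⇒ clear

+y: clear; +z: clear; -x: clear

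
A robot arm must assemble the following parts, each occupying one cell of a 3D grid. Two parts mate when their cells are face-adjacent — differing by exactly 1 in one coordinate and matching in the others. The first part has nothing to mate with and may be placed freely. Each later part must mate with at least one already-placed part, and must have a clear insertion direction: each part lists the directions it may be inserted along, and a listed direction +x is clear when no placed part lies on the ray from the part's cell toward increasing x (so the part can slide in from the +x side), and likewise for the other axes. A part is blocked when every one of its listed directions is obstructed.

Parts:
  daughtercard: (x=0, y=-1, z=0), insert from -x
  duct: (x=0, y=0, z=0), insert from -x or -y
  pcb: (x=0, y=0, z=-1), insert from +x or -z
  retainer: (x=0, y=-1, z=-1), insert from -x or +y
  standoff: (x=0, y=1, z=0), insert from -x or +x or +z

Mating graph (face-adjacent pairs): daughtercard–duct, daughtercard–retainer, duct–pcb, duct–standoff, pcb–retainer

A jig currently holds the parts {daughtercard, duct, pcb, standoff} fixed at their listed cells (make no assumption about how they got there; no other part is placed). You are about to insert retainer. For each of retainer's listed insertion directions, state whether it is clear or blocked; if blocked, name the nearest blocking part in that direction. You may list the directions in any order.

-x: ray from retainer(0, -1, -1) has no placed part ⇒ clear
+y: nearest on ray is pcb@(0, 0, -1) ⇒ blocked

+y: blocked by pcb; -x: clear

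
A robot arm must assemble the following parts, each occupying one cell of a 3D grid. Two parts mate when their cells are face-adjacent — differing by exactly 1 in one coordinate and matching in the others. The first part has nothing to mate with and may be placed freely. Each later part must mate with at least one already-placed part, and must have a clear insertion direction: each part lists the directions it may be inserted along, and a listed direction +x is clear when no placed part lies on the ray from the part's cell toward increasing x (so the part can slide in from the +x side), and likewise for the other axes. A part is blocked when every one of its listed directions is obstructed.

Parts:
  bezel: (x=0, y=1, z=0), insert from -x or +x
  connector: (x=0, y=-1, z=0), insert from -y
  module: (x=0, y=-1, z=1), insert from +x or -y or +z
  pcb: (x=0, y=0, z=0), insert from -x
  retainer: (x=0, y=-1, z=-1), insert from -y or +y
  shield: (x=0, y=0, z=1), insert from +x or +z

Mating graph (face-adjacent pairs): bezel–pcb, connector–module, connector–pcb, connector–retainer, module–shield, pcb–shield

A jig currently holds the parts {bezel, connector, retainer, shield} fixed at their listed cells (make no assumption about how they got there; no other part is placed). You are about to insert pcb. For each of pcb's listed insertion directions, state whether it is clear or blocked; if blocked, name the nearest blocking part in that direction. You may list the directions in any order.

-x: ray from pcb(0, 0, 0) has no placed part ⇒ clear

-x: clear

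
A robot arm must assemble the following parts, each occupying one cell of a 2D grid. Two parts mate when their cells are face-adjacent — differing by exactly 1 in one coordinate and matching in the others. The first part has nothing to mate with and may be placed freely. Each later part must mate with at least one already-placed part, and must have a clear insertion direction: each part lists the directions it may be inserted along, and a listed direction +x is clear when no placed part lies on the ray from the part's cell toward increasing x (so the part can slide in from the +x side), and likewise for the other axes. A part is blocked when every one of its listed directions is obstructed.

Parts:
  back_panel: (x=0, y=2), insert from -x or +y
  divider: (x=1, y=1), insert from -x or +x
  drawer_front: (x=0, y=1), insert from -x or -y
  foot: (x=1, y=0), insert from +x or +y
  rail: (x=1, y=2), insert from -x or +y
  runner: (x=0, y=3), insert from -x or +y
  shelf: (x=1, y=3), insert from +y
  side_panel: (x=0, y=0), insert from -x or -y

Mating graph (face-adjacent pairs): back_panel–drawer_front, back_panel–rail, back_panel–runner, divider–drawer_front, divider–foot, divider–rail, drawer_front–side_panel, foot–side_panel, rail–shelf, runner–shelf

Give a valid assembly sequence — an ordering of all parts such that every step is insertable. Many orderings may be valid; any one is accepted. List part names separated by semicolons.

rail; divider; drawer_front; back_panel; shelf; foot; runner; side_panel

1. rail@(1, 2) [-x clear] — {rail}
2. divider@(1, 1) [-x clear] — {divider, rail}
3. drawer_front@(0, 1) [-x clear] — {divider, drawer_front, rail}
4. back_panel@(0, 2) [-x clear] — {back_panel, divider, drawer_front, rail}
5. shelf@(1, 3) [+y clear] — {back_panel, divider, drawer_front, rail, shelf}
6. foot@(1, 0) [+x clear] — {back_panel, divider, drawer_front, foot, rail, shelf}
7. runner@(0, 3) [-x clear] — {back_panel, divider, drawer_front, foot, rail, runner, shelf}
8. side_panel@(0, 0) [-x clear] — {back_panel, divider, drawer_front, foot, rail, runner, shelf, side_panel}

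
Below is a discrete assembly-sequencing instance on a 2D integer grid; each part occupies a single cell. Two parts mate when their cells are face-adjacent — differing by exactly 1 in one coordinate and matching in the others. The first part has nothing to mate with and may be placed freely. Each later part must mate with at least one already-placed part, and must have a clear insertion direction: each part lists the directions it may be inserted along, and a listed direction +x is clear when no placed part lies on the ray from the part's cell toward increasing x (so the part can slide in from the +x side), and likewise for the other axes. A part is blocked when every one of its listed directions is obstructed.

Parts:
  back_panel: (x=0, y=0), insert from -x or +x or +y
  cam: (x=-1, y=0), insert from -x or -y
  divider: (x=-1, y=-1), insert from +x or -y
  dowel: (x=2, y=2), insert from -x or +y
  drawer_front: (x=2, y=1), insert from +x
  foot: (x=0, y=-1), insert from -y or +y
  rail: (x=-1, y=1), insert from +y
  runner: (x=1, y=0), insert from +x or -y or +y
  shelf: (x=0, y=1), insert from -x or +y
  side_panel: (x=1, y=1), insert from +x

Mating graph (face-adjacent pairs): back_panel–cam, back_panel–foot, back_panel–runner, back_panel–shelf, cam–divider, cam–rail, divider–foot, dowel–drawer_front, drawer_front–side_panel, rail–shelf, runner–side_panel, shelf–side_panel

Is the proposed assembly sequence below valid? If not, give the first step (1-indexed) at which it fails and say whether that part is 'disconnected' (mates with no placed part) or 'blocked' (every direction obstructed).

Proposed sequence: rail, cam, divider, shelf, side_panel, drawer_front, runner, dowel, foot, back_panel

1. rail@(-1, 1) [+y clear] — {rail}
2. cam@(-1, 0) [-x clear] — {cam, rail}
3. divider@(-1, -1) [+x clear] — {cam, divider, rail}
4. shelf@(0, 1) [+y clear] — {cam, divider, rail, shelf}
5. side_panel@(1, 1) [+x clear] — {cam, divider, rail, shelf, side_panel}
6. drawer_front@(2, 1) [+x clear] — {cam, divider, drawer_front, rail, shelf, side_panel}
7. runner@(1, 0) [+x clear] — {cam, divider, drawer_front, rail, runner, shelf, side_panel}
8. dowel@(2, 2) [-x clear] — {cam, divider, dowel, drawer_front, rail, runner, shelf, side_panel}
9. foot@(0, -1) [-y clear] — {cam, divider, dowel, drawer_front, foot, rail, runner, shelf, side_panel}
10. back_panel@(0, 0) — -x/+x/+y all obstructed ⇒ blocked

Invalid at step 10 (blocked)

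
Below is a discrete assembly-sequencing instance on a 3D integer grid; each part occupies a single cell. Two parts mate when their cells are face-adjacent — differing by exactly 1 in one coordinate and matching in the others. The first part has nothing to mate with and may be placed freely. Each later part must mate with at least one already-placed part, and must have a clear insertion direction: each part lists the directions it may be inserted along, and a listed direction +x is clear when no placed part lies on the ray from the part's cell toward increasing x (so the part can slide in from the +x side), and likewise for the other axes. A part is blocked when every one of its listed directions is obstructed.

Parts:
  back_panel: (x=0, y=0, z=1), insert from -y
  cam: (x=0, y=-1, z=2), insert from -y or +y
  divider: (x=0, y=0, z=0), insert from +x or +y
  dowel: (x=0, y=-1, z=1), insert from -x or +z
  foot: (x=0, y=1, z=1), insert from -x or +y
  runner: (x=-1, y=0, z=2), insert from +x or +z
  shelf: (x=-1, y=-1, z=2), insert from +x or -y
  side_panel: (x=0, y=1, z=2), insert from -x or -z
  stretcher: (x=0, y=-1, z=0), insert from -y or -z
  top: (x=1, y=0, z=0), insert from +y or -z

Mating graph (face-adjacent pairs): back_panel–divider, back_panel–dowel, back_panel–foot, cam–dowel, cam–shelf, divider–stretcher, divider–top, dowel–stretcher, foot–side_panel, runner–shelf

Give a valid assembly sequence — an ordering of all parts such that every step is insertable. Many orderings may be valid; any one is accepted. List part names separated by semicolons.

1. stretcher@(0, -1, 0) [-y clear] — {stretcher}
2. divider@(0, 0, 0) [+x clear] — {divider, stretcher}
3. top@(1, 0, 0) [+y clear] — {divider, stretcher, top}
4. back_panel@(0, 0, 1) [-y clear] — {back_panel, divider, stretcher, top}
5. foot@(0, 1, 1) [-x clear] — {back_panel, divider, foot, stretcher, top}
6. side_panel@(0, 1, 2) [-x clear] — {back_panel, divider, foot, side_panel, stretcher, top}
7. dowel@(0, -1, 1) [-x clear] — {back_panel, divider, dowel, foot, side_panel, stretcher, top}
8. cam@(0, -1, 2) [-y clear] — {back_panel, cam, divider, dowel, foot, side_panel, stretcher, top}
9. shelf@(-1, -1, 2) [-y clear] — {back_panel, cam, divider, dowel, foot, shelf, side_panel, stretcher, top}
10. runner@(-1, 0, 2) [+x clear] — {back_panel, cam, divider, dowel, foot, runner, shelf, side_panel, stretcher, top}

stretcher; divider; top; back_panel; foot; side_panel; dowel; cam; shelf; runner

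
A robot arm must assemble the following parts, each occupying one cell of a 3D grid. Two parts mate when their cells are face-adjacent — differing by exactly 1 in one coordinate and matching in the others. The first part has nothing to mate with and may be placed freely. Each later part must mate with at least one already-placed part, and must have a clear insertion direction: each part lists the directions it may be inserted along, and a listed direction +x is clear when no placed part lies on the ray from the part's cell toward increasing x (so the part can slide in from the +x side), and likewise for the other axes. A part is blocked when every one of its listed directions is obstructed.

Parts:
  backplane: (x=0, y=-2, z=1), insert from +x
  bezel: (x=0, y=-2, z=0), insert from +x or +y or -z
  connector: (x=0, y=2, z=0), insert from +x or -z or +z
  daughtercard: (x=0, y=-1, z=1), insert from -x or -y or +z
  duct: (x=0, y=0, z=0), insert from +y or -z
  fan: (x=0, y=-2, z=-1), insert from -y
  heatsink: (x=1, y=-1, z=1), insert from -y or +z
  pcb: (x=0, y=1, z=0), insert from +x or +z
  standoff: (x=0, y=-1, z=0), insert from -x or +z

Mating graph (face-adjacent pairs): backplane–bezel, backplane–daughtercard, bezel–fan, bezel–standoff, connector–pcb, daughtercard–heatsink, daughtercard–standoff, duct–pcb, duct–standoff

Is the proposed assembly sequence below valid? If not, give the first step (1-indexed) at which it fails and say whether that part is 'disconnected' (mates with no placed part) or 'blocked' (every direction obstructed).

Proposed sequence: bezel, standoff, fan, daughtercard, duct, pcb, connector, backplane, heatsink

Valid

1. bezel@(0, -2, 0) [+x clear] — {bezel}
2. standoff@(0, -1, 0) [-x clear] — {bezel, standoff}
3. fan@(0, -2, -1) [-y clear] — {bezel, fan, standoff}
4. daughtercard@(0, -1, 1) [-x clear] — {bezel, daughtercard, fan, standoff}
5. duct@(0, 0, 0) [+y clear] — {bezel, daughtercard, duct, fan, standoff}
6. pcb@(0, 1, 0) [+x clear] — {bezel, daughtercard, duct, fan, pcb, standoff}
7. connector@(0, 2, 0) [+x clear] — {bezel, connector, daughtercard, duct, fan, pcb, standoff}
8. backplane@(0, -2, 1) [+x clear] — {backplane, bezel, connector, daughtercard, duct, fan, pcb, standoff}
9. heatsink@(1, -1, 1) [-y clear] — {backplane, bezel, connector, daughtercard, duct, fan, heatsink, pcb, standoff}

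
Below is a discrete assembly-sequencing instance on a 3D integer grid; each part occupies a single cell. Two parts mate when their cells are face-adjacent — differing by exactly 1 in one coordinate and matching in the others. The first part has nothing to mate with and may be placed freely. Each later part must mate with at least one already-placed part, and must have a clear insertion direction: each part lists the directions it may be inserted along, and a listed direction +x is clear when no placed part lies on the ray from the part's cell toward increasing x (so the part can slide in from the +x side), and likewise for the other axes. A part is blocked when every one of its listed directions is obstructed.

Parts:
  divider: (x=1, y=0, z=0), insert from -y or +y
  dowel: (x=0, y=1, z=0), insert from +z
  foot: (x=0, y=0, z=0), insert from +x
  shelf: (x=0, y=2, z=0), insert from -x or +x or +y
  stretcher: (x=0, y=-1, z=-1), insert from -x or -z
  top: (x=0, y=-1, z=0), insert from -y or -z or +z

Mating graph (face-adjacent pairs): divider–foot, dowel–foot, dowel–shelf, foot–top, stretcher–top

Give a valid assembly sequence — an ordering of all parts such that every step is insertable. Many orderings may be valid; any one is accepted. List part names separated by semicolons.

1. top@(0, -1, 0) [-y clear] — {top}
2. foot@(0, 0, 0) [+x clear] — {foot, top}
3. dowel@(0, 1, 0) [+z clear] — {dowel, foot, top}
4. shelf@(0, 2, 0) [-x clear] — {dowel, foot, shelf, top}
5. stretcher@(0, -1, -1) [-x clear] — {dowel, foot, shelf, stretcher, top}
6. divider@(1, 0, 0) [-y clear] — {divider, dowel, foot, shelf, stretcher, top}

top; foot; dowel; shelf; stretcher; divider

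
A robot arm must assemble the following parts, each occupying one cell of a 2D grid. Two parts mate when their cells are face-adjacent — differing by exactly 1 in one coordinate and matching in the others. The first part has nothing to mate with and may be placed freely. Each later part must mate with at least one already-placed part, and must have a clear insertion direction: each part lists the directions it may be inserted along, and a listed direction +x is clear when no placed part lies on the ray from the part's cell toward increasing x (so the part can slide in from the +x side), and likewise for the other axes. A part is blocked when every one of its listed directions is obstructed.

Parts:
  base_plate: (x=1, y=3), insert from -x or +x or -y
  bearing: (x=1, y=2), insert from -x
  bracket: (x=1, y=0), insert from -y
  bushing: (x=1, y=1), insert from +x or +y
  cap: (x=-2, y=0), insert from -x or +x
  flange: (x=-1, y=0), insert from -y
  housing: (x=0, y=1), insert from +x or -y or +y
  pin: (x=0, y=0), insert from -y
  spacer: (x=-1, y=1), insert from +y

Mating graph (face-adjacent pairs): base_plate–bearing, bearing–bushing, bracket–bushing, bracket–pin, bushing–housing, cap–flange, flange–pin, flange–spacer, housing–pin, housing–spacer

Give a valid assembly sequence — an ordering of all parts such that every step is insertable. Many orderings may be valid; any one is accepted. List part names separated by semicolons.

1. spacer@(-1, 1) [+y clear] — {spacer}
2. housing@(0, 1) [+x clear] — {housing, spacer}
3. bushing@(1, 1) [+x clear] — {bushing, housing, spacer}
4. pin@(0, 0) [-y clear] — {bushing, housing, pin, spacer}
5. bearing@(1, 2) [-x clear] — {bearing, bushing, housing, pin, spacer}
6. bracket@(1, 0) [-y clear] — {bearing, bracket, bushing, housing, pin, spacer}
7. base_plate@(1, 3) [-x clear] — {base_plate, bearing, bracket, bushing, housing, pin, spacer}
8. flange@(-1, 0) [-y clear] — {base_plate, bearing, bracket, bushing, flange, housing, pin, spacer}
9. cap@(-2, 0) [-x clear] — {base_plate, bearing, bracket, bushing, cap, flange, housing, pin, spacer}

spacer; housing; bushing; pin; bearing; bracket; base_plate; flange; cap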